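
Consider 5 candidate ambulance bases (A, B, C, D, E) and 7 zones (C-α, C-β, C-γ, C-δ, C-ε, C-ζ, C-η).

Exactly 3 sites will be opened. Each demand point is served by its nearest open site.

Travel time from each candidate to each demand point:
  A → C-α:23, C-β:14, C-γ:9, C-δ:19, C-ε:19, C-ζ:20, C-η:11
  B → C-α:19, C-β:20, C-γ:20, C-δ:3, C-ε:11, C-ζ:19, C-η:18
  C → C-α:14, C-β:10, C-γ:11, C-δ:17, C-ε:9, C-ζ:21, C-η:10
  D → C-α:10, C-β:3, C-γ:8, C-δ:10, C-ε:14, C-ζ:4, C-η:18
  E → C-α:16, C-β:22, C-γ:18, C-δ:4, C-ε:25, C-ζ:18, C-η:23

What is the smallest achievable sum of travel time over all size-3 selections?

Open {B, C, D}.
  C-α→D 10, C-β→D 3, C-γ→D 8, C-δ→B 3, C-ε→C 9, C-ζ→D 4, C-η→C 10  ⇒ total 47.
Compare {C, D, E}: total 48.
Compare {A, B, D}: total 50.
No size-3 selection does better; minimum is 47.

47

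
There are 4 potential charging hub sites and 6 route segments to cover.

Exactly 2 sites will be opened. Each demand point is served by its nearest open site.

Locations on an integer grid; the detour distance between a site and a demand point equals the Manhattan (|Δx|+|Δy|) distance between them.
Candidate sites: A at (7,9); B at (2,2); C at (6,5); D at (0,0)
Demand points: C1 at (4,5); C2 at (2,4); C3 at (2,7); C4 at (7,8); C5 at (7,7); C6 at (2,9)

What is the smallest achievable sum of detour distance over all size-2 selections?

20

Open {A, B}.
  C1→B 5, C2→B 2, C3→B 5, C4→A 1, C5→A 2, C6→A 5  ⇒ total 20.
Compare {A, C}: total 21.
Compare {B, C}: total 23.
No size-2 selection does better; minimum is 20.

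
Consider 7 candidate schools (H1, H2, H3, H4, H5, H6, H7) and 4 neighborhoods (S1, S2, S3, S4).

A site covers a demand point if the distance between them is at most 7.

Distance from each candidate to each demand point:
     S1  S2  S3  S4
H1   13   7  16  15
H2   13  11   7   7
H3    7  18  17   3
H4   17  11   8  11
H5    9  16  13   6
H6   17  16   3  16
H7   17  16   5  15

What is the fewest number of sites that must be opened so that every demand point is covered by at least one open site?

Coverage sets (demand points within 7 of each site):
  H1: {S2}
  H2: {S3, S4}
  H3: {S1, S4}
  H4: {}
  H5: {S4}
  H6: {S3}
  H7: {S3}
No 2 sites suffice: every size-2 union leaves at least one demand point uncovered.
But {H1, H2, H3} covers everything, so the minimum is 3.

3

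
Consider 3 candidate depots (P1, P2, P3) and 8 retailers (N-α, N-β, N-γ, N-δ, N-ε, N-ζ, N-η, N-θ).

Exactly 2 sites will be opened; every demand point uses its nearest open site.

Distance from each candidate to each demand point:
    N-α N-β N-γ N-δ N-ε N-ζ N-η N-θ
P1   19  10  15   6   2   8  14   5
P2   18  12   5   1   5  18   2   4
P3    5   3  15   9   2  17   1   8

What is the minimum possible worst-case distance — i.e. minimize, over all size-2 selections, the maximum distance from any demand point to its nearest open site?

Open {P1, P3}.
  Farthest demand point is N-γ at distance 15 (to P1); all others are ≤ 15.
With {P2, P3} the worst case is 17.
With {P1, P2} the worst case is 18.
No size-2 selection achieves below 15.

15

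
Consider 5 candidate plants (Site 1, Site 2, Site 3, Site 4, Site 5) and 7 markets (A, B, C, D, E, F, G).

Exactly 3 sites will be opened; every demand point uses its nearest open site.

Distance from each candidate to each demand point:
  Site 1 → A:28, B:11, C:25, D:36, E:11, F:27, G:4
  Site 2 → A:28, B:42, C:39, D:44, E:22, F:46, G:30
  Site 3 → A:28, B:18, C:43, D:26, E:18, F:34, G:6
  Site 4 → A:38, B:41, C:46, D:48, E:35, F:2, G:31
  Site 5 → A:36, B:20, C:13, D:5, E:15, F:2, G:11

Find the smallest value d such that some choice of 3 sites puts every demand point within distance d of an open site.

28

Open {Site 1, Site 2, Site 3}.
  Farthest demand point is A at distance 28 (to Site 1); all others are ≤ 28.
With {Site 1, Site 2, Site 5} the worst case is 28.
With {Site 1, Site 3, Site 4} the worst case is 28.
No size-3 selection achieves below 28.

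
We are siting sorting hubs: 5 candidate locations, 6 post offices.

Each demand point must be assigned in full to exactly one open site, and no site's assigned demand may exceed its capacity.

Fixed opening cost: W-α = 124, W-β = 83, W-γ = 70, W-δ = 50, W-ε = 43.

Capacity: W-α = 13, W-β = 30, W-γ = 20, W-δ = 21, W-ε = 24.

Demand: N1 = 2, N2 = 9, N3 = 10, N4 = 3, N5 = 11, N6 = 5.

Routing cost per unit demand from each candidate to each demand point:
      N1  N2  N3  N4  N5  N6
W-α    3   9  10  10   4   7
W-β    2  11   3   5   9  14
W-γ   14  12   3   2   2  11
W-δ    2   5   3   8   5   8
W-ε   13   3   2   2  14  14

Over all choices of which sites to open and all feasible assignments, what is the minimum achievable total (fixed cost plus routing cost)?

Open {W-δ, W-ε}; cheapest assignment that respects the capacities:
  W-δ (cap 21, load 18): N1, N5, N6 — cost 2×2 + 11×5 + 5×8 = 99
  W-ε (cap 24, load 22): N2, N3, N4 — cost 9×3 + 10×2 + 3×2 = 53
  Shipping 152, fixed 93 → total 245.
  Any other capacity-feasible assignment to {W-δ, W-ε} ships for at least 152.
Compare {W-γ, W-ε}: its best feasible assignment gives total 269.
Compare {W-γ, W-δ}: its best feasible assignment gives total 282.
Every other set of open sites that can feasibly serve all demand totals ≥ 269 even under its best assignment. Minimum: 245.

245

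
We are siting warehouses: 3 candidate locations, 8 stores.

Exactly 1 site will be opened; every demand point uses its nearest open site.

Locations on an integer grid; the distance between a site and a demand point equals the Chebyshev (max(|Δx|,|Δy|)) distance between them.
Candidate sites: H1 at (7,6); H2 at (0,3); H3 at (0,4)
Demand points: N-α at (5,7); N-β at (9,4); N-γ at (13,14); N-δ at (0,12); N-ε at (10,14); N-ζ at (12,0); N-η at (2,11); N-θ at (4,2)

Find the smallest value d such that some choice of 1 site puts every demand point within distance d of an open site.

Open {H1}.
  Farthest demand point is N-γ at distance 8 (to H1); all others are ≤ 8.
With {H2} the worst case is 13.
With {H3} the worst case is 13.
No size-1 selection achieves below 8.

8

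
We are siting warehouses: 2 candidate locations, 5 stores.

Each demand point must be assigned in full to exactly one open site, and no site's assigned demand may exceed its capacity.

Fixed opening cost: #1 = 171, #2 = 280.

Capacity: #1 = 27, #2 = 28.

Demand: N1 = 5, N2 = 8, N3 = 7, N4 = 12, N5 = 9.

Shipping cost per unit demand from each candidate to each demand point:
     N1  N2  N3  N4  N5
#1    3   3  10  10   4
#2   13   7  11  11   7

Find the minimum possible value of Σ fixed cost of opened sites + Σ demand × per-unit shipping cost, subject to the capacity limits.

Open {#1, #2}; cheapest assignment that respects the capacities:
  #1 (cap 27, load 22): N1, N2, N5 — cost 5×3 + 8×3 + 9×4 = 75
  #2 (cap 28, load 19): N3, N4 — cost 7×11 + 12×11 = 209
  Shipping 284, fixed 451 → total 735.
  Any other capacity-feasible assignment to {#1, #2} ships for at least 284.
Total demand is 41 and no other set of sites has combined capacity ≥ 41, so {#1, #2} is the only feasible choice of open sites. Minimum: 735.

735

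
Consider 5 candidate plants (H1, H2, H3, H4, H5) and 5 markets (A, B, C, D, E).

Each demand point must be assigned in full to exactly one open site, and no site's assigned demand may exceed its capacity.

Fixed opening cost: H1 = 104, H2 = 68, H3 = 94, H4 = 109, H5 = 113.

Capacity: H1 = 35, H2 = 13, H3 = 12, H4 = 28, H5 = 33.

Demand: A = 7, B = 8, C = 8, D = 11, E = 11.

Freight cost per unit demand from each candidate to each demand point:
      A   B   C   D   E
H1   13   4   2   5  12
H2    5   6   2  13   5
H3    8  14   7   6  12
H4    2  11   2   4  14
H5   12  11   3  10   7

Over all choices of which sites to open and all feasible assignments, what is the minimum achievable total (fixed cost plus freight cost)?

421

Open {H1, H2}; cheapest assignment that respects the capacities:
  H1 (cap 35, load 34): A, B, C, D — cost 7×13 + 8×4 + 8×2 + 11×5 = 194
  H2 (cap 13, load 11): E — cost 11×5 = 55
  Shipping 249, fixed 172 → total 421.
  Any other capacity-feasible assignment to {H1, H2} ships for at least 249.
Compare {H1, H2, H4}: its best feasible assignment gives total 442.
Compare {H1, H4}: its best feasible assignment gives total 451.
Every other set of open sites that can feasibly serve all demand totals ≥ 442 even under its best assignment. Minimum: 421.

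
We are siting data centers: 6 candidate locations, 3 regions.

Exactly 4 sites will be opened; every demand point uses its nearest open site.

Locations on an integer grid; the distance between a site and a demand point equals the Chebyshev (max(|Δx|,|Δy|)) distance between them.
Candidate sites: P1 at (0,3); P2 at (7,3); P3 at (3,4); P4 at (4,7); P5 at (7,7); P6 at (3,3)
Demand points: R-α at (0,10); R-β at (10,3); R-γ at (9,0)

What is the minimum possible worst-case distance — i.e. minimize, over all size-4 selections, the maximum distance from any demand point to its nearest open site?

4

Open {P1, P2, P3, P4}.
  Farthest demand point is R-α at distance 4 (to P4); all others are ≤ 4.
With {P1, P2, P4, P5} the worst case is 4.
With {P1, P2, P4, P6} the worst case is 4.
No size-4 selection achieves below 4.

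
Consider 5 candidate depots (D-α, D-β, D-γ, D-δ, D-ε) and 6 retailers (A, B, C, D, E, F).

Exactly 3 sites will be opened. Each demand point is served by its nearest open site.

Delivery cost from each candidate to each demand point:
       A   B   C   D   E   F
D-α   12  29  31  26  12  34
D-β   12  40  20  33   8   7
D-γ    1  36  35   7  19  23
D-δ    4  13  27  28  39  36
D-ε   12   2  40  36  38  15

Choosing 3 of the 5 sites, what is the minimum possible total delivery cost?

Open {D-β, D-γ, D-ε}.
  A→D-γ 1, B→D-ε 2, C→D-β 20, D→D-γ 7, E→D-β 8, F→D-β 7  ⇒ total 45.
Compare {D-β, D-γ, D-δ}: total 56.
Compare {D-α, D-γ, D-ε}: total 68.
No size-3 selection does better; minimum is 45.

45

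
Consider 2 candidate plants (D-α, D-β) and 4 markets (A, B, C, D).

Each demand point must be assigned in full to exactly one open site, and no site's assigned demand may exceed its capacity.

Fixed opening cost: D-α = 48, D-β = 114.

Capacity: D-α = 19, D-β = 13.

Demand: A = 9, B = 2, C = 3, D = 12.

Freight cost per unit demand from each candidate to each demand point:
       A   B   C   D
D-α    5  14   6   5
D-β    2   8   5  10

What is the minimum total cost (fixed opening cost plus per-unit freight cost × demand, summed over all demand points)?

Open {D-α, D-β}; cheapest assignment that respects the capacities:
  D-α (cap 19, load 15): C, D — cost 3×6 + 12×5 = 78
  D-β (cap 13, load 11): A, B — cost 9×2 + 2×8 = 34
  Shipping 112, fixed 162 → total 274.
  Any other capacity-feasible assignment to {D-α, D-β} ships for at least 112.
Total demand is 26 and no other set of sites has combined capacity ≥ 26, so {D-α, D-β} is the only feasible choice of open sites. Minimum: 274.

274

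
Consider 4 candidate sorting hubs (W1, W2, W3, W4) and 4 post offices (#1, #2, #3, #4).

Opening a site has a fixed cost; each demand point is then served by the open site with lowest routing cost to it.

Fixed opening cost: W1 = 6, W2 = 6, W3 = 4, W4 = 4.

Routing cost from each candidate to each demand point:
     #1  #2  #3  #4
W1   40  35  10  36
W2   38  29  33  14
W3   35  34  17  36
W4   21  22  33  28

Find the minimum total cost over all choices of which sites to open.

83

Open {W1, W2, W4}: assign each demand point to its cheapest open site.
  #1→W4 21, #2→W4 22, #3→W1 10, #4→W2 14
  routing cost 67, fixed 16 → total 83.
Compare {W1, W2, W3, W4}: routing cost 67 + fixed 20 = 87.
Compare {W2, W3, W4}: routing cost 74 + fixed 14 = 88.
Compare {W1, W4}: routing cost 81 + fixed 10 = 91.
All other subsets cost ≥ 87. Minimum total cost: 83.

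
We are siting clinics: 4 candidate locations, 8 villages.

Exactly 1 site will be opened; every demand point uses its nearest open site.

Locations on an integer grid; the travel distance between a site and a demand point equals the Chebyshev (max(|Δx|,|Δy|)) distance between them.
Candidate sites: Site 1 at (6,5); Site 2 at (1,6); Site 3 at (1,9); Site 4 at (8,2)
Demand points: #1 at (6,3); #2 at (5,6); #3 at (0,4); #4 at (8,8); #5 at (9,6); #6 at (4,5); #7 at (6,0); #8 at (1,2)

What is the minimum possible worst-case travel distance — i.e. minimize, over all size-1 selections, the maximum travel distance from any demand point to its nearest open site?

6

Open {Site 1}.
  Farthest demand point is #3 at travel distance 6 (to Site 1); all others are ≤ 6.
With {Site 2} the worst case is 8.
With {Site 4} the worst case is 8.
No size-1 selection achieves below 6.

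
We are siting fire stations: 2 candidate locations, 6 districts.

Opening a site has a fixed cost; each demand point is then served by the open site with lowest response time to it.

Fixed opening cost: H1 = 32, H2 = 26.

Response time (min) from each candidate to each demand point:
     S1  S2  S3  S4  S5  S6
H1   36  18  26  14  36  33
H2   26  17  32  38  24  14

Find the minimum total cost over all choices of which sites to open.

Open {H2}: assign each demand point to its cheapest open site.
  S1→H2 26, S2→H2 17, S3→H2 32, S4→H2 38, S5→H2 24, S6→H2 14
  response time 151, fixed 26 → total 177.
Compare {H1, H2}: response time 121 + fixed 58 = 179.
Compare {H1}: response time 163 + fixed 32 = 195.

177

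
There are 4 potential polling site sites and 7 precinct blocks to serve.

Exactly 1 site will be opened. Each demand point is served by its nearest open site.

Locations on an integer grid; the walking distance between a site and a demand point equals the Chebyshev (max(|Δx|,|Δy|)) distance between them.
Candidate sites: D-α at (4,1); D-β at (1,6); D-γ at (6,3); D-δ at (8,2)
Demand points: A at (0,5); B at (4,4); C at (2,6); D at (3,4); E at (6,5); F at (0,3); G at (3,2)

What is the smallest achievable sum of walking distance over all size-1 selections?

Open {D-β}.
  A→D-β 1, B→D-β 3, C→D-β 1, D→D-β 2, E→D-β 5, F→D-β 3, G→D-β 4  ⇒ total 19.
Compare {D-α}: total 24.
Compare {D-γ}: total 26.
No size-1 selection does better; minimum is 19.

19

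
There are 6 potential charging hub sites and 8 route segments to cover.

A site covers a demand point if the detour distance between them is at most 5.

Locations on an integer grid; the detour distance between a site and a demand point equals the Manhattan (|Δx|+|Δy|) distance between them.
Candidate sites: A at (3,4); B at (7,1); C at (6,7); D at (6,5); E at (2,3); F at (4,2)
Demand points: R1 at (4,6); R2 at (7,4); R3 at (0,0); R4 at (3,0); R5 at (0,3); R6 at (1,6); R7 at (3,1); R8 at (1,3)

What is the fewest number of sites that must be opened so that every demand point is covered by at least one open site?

Coverage sets (demand points within 5 of each site):
  A: {R1, R2, R4, R5, R6, R7, R8}
  B: {R2, R4, R7}
  C: {R1, R2}
  D: {R1, R2}
  E: {R1, R3, R4, R5, R6, R7, R8}
  F: {R1, R2, R4, R5, R7, R8}
No single site covers all 8 demand points.
But {A, E} covers everything, so the minimum is 2.

2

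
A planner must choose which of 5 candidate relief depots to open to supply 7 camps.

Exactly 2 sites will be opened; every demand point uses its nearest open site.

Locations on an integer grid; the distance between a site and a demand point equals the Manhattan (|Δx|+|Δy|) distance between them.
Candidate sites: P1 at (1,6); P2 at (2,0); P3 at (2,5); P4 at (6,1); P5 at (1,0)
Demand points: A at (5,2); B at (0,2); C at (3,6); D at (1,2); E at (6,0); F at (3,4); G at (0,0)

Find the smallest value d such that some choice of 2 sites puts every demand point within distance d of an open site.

Open {P1, P2}.
  Farthest demand point is A at distance 5 (to P2); all others are ≤ 5.
With {P2, P3} the worst case is 5.
With {P1, P5} the worst case is 6.
No size-2 selection achieves below 5.

5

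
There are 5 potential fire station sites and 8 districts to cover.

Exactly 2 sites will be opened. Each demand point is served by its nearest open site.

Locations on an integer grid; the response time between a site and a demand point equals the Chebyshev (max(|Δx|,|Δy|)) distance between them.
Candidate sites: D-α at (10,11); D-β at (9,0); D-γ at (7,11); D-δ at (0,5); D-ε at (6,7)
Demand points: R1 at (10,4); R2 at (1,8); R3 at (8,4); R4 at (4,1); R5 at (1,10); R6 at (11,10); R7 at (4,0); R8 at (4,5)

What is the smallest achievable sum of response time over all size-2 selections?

Open {D-δ, D-ε}.
  R1→D-ε 4, R2→D-δ 3, R3→D-ε 3, R4→D-δ 4, R5→D-δ 5, R6→D-ε 5, R7→D-δ 5, R8→D-ε 2  ⇒ total 31.
Compare {D-α, D-ε}: total 33.
Compare {D-β, D-ε}: total 34.
No size-2 selection does better; minimum is 31.

31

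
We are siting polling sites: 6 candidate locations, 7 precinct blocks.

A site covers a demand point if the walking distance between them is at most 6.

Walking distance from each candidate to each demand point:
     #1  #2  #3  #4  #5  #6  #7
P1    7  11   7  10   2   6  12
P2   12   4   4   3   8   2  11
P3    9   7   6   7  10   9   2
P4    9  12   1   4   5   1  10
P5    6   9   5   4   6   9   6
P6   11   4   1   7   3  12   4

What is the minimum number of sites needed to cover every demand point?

2

Coverage sets (demand points within 6 of each site):
  P1: {#5, #6}
  P2: {#2, #3, #4, #6}
  P3: {#3, #7}
  P4: {#3, #4, #5, #6}
  P5: {#1, #3, #4, #5, #7}
  P6: {#2, #3, #5, #7}
No single site covers all 7 demand points.
But {P2, P5} covers everything, so the minimum is 2.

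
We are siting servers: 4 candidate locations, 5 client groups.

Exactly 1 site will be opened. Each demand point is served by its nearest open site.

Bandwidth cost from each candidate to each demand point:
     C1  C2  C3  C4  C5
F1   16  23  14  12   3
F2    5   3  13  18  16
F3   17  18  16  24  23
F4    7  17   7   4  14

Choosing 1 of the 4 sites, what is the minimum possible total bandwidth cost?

Open {F4}.
  C1→F4 7, C2→F4 17, C3→F4 7, C4→F4 4, C5→F4 14  ⇒ total 49.
Compare {F2}: total 55.
Compare {F1}: total 68.
No size-1 selection does better; minimum is 49.

49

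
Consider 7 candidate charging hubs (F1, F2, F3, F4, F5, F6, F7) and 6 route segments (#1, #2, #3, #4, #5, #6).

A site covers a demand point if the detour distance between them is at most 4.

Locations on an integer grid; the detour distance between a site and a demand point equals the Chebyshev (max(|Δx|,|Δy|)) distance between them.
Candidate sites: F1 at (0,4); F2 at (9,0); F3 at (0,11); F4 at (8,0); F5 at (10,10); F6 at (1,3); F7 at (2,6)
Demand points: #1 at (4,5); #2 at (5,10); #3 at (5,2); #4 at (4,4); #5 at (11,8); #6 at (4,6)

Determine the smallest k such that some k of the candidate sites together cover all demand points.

2

Coverage sets (demand points within 4 of each site):
  F1: {#1, #4, #6}
  F2: {#3}
  F3: {}
  F4: {#3, #4}
  F5: {#5}
  F6: {#1, #3, #4, #6}
  F7: {#1, #2, #3, #4, #6}
No single site covers all 6 demand points.
But {F5, F7} covers everything, so the minimum is 2.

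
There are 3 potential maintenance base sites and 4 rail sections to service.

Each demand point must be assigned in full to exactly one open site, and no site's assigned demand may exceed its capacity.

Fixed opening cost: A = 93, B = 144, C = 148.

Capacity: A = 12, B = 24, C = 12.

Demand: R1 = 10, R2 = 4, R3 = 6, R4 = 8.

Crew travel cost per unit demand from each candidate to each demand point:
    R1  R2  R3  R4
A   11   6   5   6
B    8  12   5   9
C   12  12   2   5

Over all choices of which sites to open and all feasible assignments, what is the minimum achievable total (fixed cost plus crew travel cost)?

419

Open {A, B}; cheapest assignment that respects the capacities:
  A (cap 12, load 12): R2, R4 — cost 4×6 + 8×6 = 72
  B (cap 24, load 16): R1, R3 — cost 10×8 + 6×5 = 110
  Shipping 182, fixed 237 → total 419.
  Any other capacity-feasible assignment to {A, B} ships for at least 182.
Compare {B, C}: its best feasible assignment gives total 490.
Compare {A, B, C}: its best feasible assignment gives total 549.
Every other set of open sites that can feasibly serve all demand totals ≥ 490 even under its best assignment. Minimum: 419.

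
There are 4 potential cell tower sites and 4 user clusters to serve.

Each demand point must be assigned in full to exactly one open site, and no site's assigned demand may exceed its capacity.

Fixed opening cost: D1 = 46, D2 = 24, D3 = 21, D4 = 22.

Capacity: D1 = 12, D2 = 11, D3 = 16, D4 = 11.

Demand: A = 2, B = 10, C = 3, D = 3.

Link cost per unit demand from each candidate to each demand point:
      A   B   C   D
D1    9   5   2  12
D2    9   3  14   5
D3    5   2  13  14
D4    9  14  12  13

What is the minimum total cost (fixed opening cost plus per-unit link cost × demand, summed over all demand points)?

129

Open {D2, D3}; cheapest assignment that respects the capacities:
  D2 (cap 11, load 3): D — cost 3×5 = 15
  D3 (cap 16, load 15): A, B, C — cost 2×5 + 10×2 + 3×13 = 69
  Shipping 84, fixed 45 → total 129.
  Any other capacity-feasible assignment to {D2, D3} ships for at least 84.
Compare {D1, D3}: its best feasible assignment gives total 139.
Compare {D1, D2, D3}: its best feasible assignment gives total 142.
Every other set of open sites that can feasibly serve all demand totals ≥ 139 even under its best assignment. Minimum: 129.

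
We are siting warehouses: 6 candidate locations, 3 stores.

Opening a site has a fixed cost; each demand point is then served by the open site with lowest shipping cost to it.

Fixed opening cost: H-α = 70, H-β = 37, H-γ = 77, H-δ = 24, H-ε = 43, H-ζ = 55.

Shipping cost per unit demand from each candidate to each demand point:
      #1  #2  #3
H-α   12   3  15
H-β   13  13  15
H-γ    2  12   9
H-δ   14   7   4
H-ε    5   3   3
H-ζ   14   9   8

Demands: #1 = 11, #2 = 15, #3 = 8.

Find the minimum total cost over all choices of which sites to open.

167

Open {H-ε}: assign each demand point to its cheapest open site.
  #1→H-ε 11×5=55, #2→H-ε 15×3=45, #3→H-ε 8×3=24
  shipping cost 124, fixed 43 → total 167.
Compare {H-δ, H-ε}: shipping cost 124 + fixed 67 = 191.
Compare {H-β, H-ε}: shipping cost 124 + fixed 80 = 204.
Compare {H-γ, H-ε}: shipping cost 91 + fixed 120 = 211.
All other subsets cost ≥ 191. Minimum total cost: 167.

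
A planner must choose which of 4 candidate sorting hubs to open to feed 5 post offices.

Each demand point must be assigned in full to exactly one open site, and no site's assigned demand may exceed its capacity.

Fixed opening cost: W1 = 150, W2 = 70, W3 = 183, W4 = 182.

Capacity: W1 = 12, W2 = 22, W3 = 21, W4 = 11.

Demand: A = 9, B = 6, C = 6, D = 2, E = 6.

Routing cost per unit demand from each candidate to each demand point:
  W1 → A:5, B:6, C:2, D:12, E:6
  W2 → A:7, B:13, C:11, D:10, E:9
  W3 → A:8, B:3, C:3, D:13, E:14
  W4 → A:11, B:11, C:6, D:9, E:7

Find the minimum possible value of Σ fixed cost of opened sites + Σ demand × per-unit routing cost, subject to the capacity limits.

Open {W1, W2}; cheapest assignment that respects the capacities:
  W1 (cap 12, load 12): B, C — cost 6×6 + 6×2 = 48
  W2 (cap 22, load 17): A, D, E — cost 9×7 + 2×10 + 6×9 = 137
  Shipping 185, fixed 220 → total 405.
  Any other capacity-feasible assignment to {W1, W2} ships for at least 185.
Compare {W2, W3}: its best feasible assignment gives total 426.
Compare {W1, W3}: its best feasible assignment gives total 497.
Every other set of open sites that can feasibly serve all demand totals ≥ 426 even under its best assignment. Minimum: 405.

405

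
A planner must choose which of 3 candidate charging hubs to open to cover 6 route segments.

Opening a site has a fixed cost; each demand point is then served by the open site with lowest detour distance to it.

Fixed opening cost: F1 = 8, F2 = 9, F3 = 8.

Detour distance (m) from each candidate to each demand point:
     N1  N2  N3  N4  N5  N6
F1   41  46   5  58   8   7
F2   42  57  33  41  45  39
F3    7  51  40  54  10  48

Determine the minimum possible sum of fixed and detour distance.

139

Open {F1, F2, F3}: assign each demand point to its cheapest open site.
  N1→F3 7, N2→F1 46, N3→F1 5, N4→F2 41, N5→F1 8, N6→F1 7
  detour distance 114, fixed 25 → total 139.
Compare {F1, F3}: detour distance 127 + fixed 16 = 143.
Compare {F1, F2}: detour distance 148 + fixed 17 = 165.
Compare {F1}: detour distance 165 + fixed 8 = 173.
All other subsets cost ≥ 143. Minimum total cost: 139.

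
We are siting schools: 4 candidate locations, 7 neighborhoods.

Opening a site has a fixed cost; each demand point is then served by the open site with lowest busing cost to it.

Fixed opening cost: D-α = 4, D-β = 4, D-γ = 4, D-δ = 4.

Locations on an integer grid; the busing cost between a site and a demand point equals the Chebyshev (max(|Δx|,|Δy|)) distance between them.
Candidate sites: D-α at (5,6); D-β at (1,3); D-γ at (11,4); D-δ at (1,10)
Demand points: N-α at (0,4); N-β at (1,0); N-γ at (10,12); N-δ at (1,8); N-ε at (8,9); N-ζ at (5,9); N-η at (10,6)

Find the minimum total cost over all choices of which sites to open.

33

Open {D-α, D-β}: assign each demand point to its cheapest open site.
  N-α→D-β 1, N-β→D-β 3, N-γ→D-α 6, N-δ→D-α 4, N-ε→D-α 3, N-ζ→D-α 3, N-η→D-α 5
  busing cost 25, fixed 8 → total 33.
Compare {D-α, D-β, D-γ}: busing cost 22 + fixed 12 = 34.
Compare {D-α, D-β, D-δ}: busing cost 23 + fixed 12 = 35.
Compare {D-α}: busing cost 32 + fixed 4 = 36.
All other subsets cost ≥ 34. Minimum total cost: 33.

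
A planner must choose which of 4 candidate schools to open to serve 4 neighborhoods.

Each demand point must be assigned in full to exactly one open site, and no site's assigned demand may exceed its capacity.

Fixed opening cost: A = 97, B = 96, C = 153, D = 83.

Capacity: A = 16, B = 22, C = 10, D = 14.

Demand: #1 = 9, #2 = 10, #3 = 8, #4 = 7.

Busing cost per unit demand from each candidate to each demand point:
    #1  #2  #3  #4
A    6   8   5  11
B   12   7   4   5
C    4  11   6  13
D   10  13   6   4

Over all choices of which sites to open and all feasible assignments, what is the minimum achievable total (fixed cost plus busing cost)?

426

Open {A, B}; cheapest assignment that respects the capacities:
  A (cap 16, load 16): #1, #4 — cost 9×6 + 7×11 = 131
  B (cap 22, load 18): #2, #3 — cost 10×7 + 8×4 = 102
  Shipping 233, fixed 193 → total 426.
  Any other capacity-feasible assignment to {A, B} ships for at least 233.
Compare {A, B, D}: its best feasible assignment gives total 460.
Compare {B, C, D}: its best feasible assignment gives total 498.
Every other set of open sites that can feasibly serve all demand totals ≥ 460 even under its best assignment. Minimum: 426.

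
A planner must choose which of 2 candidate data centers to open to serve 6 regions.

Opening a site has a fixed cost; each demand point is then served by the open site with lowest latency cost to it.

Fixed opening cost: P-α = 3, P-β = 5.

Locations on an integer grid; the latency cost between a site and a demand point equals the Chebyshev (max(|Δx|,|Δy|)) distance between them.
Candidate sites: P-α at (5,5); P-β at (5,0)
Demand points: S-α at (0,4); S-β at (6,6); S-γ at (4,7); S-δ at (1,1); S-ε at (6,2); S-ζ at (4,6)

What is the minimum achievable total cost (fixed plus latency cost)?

19

Open {P-α}: assign each demand point to its cheapest open site.
  S-α→P-α 5, S-β→P-α 1, S-γ→P-α 2, S-δ→P-α 4, S-ε→P-α 3, S-ζ→P-α 1
  latency cost 16, fixed 3 → total 19.
Compare {P-α, P-β}: latency cost 15 + fixed 8 = 23.
Compare {P-β}: latency cost 30 + fixed 5 = 35.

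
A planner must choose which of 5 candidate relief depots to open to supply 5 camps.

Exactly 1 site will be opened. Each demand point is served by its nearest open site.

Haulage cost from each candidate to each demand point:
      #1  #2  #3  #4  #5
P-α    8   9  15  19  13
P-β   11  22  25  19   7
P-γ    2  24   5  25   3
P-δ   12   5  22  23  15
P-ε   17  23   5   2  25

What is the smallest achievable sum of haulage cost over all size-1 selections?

Open {P-γ}.
  #1→P-γ 2, #2→P-γ 24, #3→P-γ 5, #4→P-γ 25, #5→P-γ 3  ⇒ total 59.
Compare {P-α}: total 64.
Compare {P-ε}: total 72.
No size-1 selection does better; minimum is 59.

59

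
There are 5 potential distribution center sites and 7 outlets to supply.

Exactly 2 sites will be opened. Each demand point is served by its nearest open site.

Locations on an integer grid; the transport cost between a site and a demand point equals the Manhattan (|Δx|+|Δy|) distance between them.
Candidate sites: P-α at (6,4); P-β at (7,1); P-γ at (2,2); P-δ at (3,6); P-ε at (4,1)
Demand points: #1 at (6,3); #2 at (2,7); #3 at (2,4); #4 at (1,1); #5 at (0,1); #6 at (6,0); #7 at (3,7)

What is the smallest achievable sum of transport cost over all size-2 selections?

20

Open {P-δ, P-ε}.
  #1→P-ε 4, #2→P-δ 2, #3→P-δ 3, #4→P-ε 3, #5→P-ε 4, #6→P-ε 3, #7→P-δ 1  ⇒ total 20.
Compare {P-γ, P-δ}: total 21.
Compare {P-α, P-γ}: total 23.
No size-2 selection does better; minimum is 20.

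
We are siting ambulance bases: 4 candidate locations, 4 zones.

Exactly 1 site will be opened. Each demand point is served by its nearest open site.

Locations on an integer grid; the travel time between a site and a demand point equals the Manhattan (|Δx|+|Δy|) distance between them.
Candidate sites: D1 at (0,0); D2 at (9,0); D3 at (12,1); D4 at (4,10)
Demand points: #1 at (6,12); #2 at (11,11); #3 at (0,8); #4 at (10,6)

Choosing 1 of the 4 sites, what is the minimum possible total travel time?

Open {D4}.
  #1→D4 4, #2→D4 8, #3→D4 6, #4→D4 10  ⇒ total 28.
Compare {D2}: total 52.
Compare {D3}: total 54.
No size-1 selection does better; minimum is 28.

28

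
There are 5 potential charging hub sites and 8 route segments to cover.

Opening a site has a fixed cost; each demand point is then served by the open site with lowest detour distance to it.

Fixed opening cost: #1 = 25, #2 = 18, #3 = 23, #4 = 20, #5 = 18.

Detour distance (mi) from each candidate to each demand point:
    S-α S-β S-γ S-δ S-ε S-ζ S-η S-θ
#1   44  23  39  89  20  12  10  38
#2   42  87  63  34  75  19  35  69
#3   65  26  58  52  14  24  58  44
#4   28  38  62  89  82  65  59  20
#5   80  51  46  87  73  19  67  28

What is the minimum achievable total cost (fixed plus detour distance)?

Open {#1, #2, #4}: assign each demand point to its cheapest open site.
  S-α→#4 28, S-β→#1 23, S-γ→#1 39, S-δ→#2 34, S-ε→#1 20, S-ζ→#1 12, S-η→#1 10, S-θ→#4 20
  detour distance 186, fixed 63 → total 249.
Compare {#1, #2}: detour distance 218 + fixed 43 = 261.
Compare {#1, #3, #4}: detour distance 198 + fixed 68 = 266.
Compare {#1, #2, #3, #4}: detour distance 180 + fixed 86 = 266.
All other subsets cost ≥ 261. Minimum total cost: 249.

249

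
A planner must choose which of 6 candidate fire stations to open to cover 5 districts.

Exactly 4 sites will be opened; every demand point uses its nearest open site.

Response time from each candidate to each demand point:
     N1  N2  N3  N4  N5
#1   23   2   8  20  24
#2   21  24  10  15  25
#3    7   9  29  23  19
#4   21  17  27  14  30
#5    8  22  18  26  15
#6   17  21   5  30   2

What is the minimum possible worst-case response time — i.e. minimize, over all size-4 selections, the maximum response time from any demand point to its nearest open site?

14

Open {#1, #3, #4, #6}.
  Farthest demand point is N4 at response time 14 (to #4); all others are ≤ 14.
With {#1, #4, #5, #6} the worst case is 14.
With {#2, #3, #4, #6} the worst case is 14.
No size-4 selection achieves below 14.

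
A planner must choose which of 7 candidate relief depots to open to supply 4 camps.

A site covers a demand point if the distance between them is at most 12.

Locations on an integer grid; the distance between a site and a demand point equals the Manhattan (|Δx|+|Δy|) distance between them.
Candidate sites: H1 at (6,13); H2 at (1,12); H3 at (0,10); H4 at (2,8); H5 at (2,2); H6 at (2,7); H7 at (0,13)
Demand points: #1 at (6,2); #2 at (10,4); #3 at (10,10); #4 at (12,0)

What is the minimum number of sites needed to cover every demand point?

2

Coverage sets (demand points within 12 of each site):
  H1: {#1, #3}
  H2: {#3}
  H3: {#3}
  H4: {#1, #2, #3}
  H5: {#1, #2, #4}
  H6: {#1, #2, #3}
  H7: {}
No single site covers all 4 demand points.
But {H1, H5} covers everything, so the minimum is 2.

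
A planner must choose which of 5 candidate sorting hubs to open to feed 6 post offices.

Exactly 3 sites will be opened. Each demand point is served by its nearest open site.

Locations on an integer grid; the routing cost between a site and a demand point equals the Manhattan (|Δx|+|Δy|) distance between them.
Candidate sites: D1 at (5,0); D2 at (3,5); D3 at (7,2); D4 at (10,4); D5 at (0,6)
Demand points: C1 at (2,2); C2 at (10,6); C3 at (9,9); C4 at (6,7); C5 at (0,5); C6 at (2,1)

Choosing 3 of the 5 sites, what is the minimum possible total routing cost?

23

Open {D2, D4, D5}.
  C1→D2 4, C2→D4 2, C3→D4 6, C4→D2 5, C5→D5 1, C6→D2 5  ⇒ total 23.
Compare {D1, D2, D4}: total 24.
Compare {D1, D4, D5}: total 25.
No size-3 selection does better; minimum is 23.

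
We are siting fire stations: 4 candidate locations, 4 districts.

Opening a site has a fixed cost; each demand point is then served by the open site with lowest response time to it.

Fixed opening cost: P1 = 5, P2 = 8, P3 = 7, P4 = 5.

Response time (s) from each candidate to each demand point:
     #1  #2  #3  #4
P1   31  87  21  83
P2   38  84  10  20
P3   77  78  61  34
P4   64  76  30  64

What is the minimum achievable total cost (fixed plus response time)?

Open {P1, P2, P4}: assign each demand point to its cheapest open site.
  #1→P1 31, #2→P4 76, #3→P2 10, #4→P2 20
  response time 137, fixed 18 → total 155.
Compare {P2, P4}: response time 144 + fixed 13 = 157.
Compare {P1, P2}: response time 145 + fixed 13 = 158.
Compare {P1, P2, P3}: response time 139 + fixed 20 = 159.
All other subsets cost ≥ 157. Minimum total cost: 155.

155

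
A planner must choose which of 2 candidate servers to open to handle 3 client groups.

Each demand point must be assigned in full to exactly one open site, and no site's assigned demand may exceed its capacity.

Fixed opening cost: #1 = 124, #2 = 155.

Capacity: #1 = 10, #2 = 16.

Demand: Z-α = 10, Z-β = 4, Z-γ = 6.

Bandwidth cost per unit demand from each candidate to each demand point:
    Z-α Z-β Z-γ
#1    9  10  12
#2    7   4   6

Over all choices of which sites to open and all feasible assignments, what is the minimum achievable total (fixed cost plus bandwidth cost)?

Open {#1, #2}; cheapest assignment that respects the capacities:
  #1 (cap 10, load 10): Z-α — cost 10×9 = 90
  #2 (cap 16, load 10): Z-β, Z-γ — cost 4×4 + 6×6 = 52
  Shipping 142, fixed 279 → total 421.
  Any other capacity-feasible assignment to {#1, #2} ships for at least 142.
Total demand is 20 and no other set of sites has combined capacity ≥ 20, so {#1, #2} is the only feasible choice of open sites. Minimum: 421.

421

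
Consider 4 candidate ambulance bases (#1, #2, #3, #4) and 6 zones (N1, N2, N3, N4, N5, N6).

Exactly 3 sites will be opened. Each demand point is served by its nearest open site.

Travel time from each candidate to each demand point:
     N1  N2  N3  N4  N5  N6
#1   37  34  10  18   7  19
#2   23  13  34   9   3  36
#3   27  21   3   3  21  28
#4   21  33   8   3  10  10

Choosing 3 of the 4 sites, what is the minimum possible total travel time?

53

Open {#2, #3, #4}.
  N1→#4 21, N2→#2 13, N3→#3 3, N4→#3 3, N5→#2 3, N6→#4 10  ⇒ total 53.
Compare {#1, #2, #4}: total 58.
Compare {#1, #2, #3}: total 64.
No size-3 selection does better; minimum is 53.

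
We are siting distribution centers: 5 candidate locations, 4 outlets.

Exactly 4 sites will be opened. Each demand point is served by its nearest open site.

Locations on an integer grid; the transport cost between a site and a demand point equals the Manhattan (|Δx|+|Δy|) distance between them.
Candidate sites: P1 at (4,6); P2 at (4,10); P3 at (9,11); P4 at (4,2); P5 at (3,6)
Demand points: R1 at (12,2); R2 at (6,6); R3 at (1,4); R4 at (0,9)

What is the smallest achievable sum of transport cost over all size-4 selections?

19

Open {P1, P2, P4, P5}.
  R1→P4 8, R2→P1 2, R3→P5 4, R4→P2 5  ⇒ total 19.
Compare {P1, P2, P3, P4}: total 20.
Compare {P1, P3, P4, P5}: total 20.
No size-4 selection does better; minimum is 19.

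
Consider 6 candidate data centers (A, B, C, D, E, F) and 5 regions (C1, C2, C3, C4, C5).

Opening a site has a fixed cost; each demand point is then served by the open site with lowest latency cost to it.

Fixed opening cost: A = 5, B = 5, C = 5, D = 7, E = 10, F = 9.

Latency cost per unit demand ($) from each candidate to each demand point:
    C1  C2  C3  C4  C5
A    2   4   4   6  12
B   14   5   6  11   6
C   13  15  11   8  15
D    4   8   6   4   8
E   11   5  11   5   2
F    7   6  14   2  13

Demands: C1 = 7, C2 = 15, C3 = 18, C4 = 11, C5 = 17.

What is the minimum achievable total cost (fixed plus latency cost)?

226

Open {A, E, F}: assign each demand point to its cheapest open site.
  C1→A 7×2=14, C2→A 15×4=60, C3→A 18×4=72, C4→F 11×2=22, C5→E 17×2=34
  latency cost 202, fixed 24 → total 226.
Compare {A, B, E, F}: latency cost 202 + fixed 29 = 231.
Compare {A, C, E, F}: latency cost 202 + fixed 29 = 231.
Compare {A, D, E, F}: latency cost 202 + fixed 31 = 233.
All other subsets cost ≥ 231. Minimum total cost: 226.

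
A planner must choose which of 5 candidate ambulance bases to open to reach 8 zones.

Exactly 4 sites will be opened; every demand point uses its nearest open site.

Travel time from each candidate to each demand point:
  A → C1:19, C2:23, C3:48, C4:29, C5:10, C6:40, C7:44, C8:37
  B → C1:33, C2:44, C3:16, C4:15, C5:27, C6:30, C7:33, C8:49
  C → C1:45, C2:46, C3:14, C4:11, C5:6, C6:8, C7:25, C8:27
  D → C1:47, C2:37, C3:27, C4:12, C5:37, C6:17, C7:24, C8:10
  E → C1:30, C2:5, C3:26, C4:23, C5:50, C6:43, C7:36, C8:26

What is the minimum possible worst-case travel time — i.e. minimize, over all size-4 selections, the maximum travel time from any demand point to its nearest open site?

Open {A, B, C, D}.
  Farthest demand point is C7 at travel time 24 (to D); all others are ≤ 24.
With {A, B, D, E} the worst case is 24.
With {A, C, D, E} the worst case is 24.
No size-4 selection achieves below 24.

24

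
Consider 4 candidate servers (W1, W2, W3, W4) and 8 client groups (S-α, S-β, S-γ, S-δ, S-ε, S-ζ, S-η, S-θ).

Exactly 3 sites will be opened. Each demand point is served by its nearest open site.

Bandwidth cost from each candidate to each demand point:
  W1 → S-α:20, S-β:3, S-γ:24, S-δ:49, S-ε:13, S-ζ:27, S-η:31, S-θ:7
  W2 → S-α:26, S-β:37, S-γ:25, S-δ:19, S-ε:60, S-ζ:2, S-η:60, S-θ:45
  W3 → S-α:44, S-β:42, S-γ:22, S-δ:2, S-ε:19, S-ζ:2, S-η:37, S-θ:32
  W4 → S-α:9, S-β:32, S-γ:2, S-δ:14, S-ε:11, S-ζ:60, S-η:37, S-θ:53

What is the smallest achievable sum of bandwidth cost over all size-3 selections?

Open {W1, W3, W4}.
  S-α→W4 9, S-β→W1 3, S-γ→W4 2, S-δ→W3 2, S-ε→W4 11, S-ζ→W3 2, S-η→W1 31, S-θ→W1 7  ⇒ total 67.
Compare {W1, W2, W4}: total 79.
Compare {W1, W2, W3}: total 100.
No size-3 selection does better; minimum is 67.

67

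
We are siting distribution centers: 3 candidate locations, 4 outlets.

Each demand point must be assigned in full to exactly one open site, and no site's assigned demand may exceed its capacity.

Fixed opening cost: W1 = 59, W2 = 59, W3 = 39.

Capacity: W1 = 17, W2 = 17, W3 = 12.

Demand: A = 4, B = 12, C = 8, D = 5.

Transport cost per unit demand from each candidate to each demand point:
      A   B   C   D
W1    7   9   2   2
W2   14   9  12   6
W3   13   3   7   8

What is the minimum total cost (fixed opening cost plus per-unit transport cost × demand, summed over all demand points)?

188

Open {W1, W3}; cheapest assignment that respects the capacities:
  W1 (cap 17, load 17): A, C, D — cost 4×7 + 8×2 + 5×2 = 54
  W3 (cap 12, load 12): B — cost 12×3 = 36
  Shipping 90, fixed 98 → total 188.
  Any other capacity-feasible assignment to {W1, W3} ships for at least 90.
Compare {W1, W2, W3}: its best feasible assignment gives total 247.
Compare {W1, W2}: its best feasible assignment gives total 280.
Every other set of open sites that can feasibly serve all demand totals ≥ 247 even under its best assignment. Minimum: 188.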